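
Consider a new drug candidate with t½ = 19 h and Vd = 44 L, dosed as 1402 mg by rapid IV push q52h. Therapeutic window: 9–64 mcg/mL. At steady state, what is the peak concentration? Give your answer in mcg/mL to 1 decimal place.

τ/t½ = 52/19 ≈ 2.7368, so fraction remaining f = (1/2)^(52/19) ≈ 0.1500.
Accumulation ratio R = 1/(1 − f) ≈ 1/0.8500 ≈ 1.1765.
Each bolus raises the concentration by D/Vd = 1402/44 ≈ 31.864 mcg/mL.
Steady-state peak Cmax,ss = C₀·R ≈ 31.864 × 1.1765 ≈ 37.488 mcg/mL.
Peak 37.5 mcg/mL vs MTC 64 mcg/mL: below toxic threshold.

37.5 mcg/mL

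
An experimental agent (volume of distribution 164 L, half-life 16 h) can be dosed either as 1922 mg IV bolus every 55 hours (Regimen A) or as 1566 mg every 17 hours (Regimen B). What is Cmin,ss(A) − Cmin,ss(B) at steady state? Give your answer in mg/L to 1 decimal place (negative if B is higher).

-7.6 mg/L

Regimen A: f = (1/2)^(55/16) ≈ 0.0923; Cmin,ss = (1922/164)·f/(1−f) ≈ 1.192 mg/L.
Regimen B: f = (1/2)^(17/16) ≈ 0.4788; Cmin,ss = (1566/164)·f/(1−f) ≈ 8.772 mg/L.
Difference ≈ 1.192 − 8.772 ≈ -7.580 mg/L.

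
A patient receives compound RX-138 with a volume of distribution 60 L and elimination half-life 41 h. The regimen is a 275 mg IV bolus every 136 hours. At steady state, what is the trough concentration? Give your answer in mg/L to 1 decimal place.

0.5 mg/L

k = ln2/t½ = ln2/41 ≈ 0.016906 h⁻¹; fraction remaining f = e^(−kτ) = e^(−0.016906×136) ≈ 0.1003.
Single-dose peak C₀ = D/Vd = 275/60 ≈ 4.583 mg/L.
Steady-state trough Cmin,ss = C₀·f/(1−f) ≈ 4.583 × 0.1003/0.8997 ≈ 0.511 mg/L.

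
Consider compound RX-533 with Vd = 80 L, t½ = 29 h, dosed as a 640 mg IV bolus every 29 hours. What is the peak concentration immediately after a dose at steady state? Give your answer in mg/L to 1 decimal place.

The dosing interval is 1 half-life, so f = 2^(−1) = 0.5.
At steady state, R = 1/(1 − 0.5) = 2/1.
Single-dose peak C₀ = D/Vd = 640/80 = 8 mg/L.
Steady-state peak Cmax,ss = C₀·R = 8 × 2/1 ≈ 16.000 mg/L.

16.0 mg/L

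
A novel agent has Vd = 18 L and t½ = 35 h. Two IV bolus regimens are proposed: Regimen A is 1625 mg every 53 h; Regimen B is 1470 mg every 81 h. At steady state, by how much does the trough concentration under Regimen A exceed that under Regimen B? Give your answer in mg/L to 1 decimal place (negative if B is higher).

Regimen A: f = (1/2)^(53/35) ≈ 0.3501; Cmin,ss = (1625/18)·f/(1−f) ≈ 48.632 mg/L.
Regimen B: f = (1/2)^(81/35) ≈ 0.2011; Cmin,ss = (1470/18)·f/(1−f) ≈ 20.557 mg/L.
Difference ≈ 48.632 − 20.557 ≈ 28.075 mg/L.

28.1 mg/L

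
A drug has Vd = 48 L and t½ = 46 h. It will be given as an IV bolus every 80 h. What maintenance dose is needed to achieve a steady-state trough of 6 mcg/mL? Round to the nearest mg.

τ/t½ = 80/46 ≈ 1.7391, so f = (1/2)^(80/46) ≈ 0.299550.
Cmin,ss = (D/Vd)·f/(1−f), so D = Cmin,ss·Vd·(1−f)/f.
D = 6 × 48 × (1−f)/f ≈ 6 × 48 × 2.33834 ≈ 673.44 mg.

673 mg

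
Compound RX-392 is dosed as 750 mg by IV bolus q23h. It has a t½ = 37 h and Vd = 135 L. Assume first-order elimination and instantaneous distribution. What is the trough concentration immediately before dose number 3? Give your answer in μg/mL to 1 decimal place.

6.0 μg/mL

f = (1/2)^(τ/t½) = (1/2)^(23/37) ≈ 0.6499.
C₀ = D/Vd = 750/135 ≈ 5.556 μg/mL.
Before the 3rd dose, 2 doses have been given. Superposition: Cmin = C₀·(f + f²).
≈ 5.556 × (0.6499 + 0.4224) ≈ 5.556 × 1.0723 ≈ 5.958 μg/mL.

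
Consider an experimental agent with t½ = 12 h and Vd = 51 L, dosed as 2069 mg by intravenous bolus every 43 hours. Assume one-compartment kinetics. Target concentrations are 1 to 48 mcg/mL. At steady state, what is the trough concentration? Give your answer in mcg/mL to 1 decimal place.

τ/t½ = 43/12 ≈ 3.5833, so fraction remaining f = (1/2)^(43/12) ≈ 0.0834.
Each bolus raises the concentration by D/Vd = 2069/51 ≈ 40.569 mcg/mL.
Steady-state trough Cmin,ss = C₀·f/(1−f) ≈ 40.569 × 0.0834/0.9166 ≈ 3.691 mcg/mL.
Trough 3.7 mcg/mL vs MEC 1 mcg/mL: adequate.

3.7 mcg/mL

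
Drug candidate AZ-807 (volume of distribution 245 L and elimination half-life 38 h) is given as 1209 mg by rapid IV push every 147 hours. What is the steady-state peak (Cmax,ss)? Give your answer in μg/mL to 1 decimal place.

5.3 μg/mL

Over one 147-h interval, 147/38 ≈ 3.8684 half-lives elapse, leaving f ≈ 0.0685 of each dose.
Accumulation ratio R = 1/(1 − f) ≈ 1/0.9315 ≈ 1.0735.
Single-dose peak C₀ = D/Vd = 1209/245 ≈ 4.935 μg/mL.
Cmax,ss = C₀/(1 − f) ≈ 4.935/0.9315 ≈ 5.298 μg/mL.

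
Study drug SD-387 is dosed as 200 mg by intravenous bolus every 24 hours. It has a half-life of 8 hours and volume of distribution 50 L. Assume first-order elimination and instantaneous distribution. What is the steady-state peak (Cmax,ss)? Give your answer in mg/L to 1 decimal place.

The dosing interval is 3 half-lives, so f = 2^(−3) = 0.125.
Accumulation ratio R = 1/(1 − f) = 1/0.875 = 8/7.
Single-dose peak C₀ = D/Vd = 200/50 = 4 mg/L.
Steady-state peak Cmax,ss = C₀·R = 4 × 8/7 ≈ 4.571 mg/L.

4.6 mg/L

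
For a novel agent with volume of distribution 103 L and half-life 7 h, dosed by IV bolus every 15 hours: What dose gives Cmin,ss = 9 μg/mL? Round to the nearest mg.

3167 mg

τ/t½ = 15/7 ≈ 2.1429, so f = (1/2)^(15/7) ≈ 0.226431.
Cmin,ss = (D/Vd)·f/(1−f), so D = Cmin,ss·Vd·(1−f)/f.
D = 9 × 103 × (1−f)/f ≈ 9 × 103 × 3.41636 ≈ 3166.97 mg.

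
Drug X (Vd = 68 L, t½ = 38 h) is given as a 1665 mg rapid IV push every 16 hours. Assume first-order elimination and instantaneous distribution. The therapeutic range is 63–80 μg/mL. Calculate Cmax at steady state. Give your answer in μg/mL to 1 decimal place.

Over one 16-h interval, 16/38 ≈ 0.42105 half-lives elapse, leaving f ≈ 0.7469 of each dose.
Accumulation ratio R = 1/(1 − f) ≈ 1/0.2531 ≈ 3.9510.
Each bolus raises the concentration by D/Vd = 1665/68 ≈ 24.485 μg/mL.
Cmax,ss = C₀/(1 − f) ≈ 24.485/0.2531 ≈ 96.740 μg/mL.
Peak 96.7 μg/mL vs MTC 80 μg/mL: exceeds toxic threshold.

96.7 μg/mL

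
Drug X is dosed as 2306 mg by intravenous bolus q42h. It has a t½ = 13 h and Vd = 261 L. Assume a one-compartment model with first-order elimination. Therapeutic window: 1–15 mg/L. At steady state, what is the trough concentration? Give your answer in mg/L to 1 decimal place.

1.1 mg/L

τ/t½ = 42/13 ≈ 3.2308, so fraction remaining f = (1/2)^(42/13) ≈ 0.1065.
At steady state, accumulation factor R = 1/(1 − e^(−kτ)) ≈ 1.1192.
Single-dose peak C₀ = D/Vd = 2306/261 ≈ 8.835 mg/L.
Steady-state peak Cmax,ss = C₀·R ≈ 8.835 × 1.1192 ≈ 9.888 mg/L.
One interval later, Cmin,ss = Cmax,ss·e^(−kτ) ≈ 9.888 × 0.1065 ≈ 1.053 mg/L.
Trough 1.1 mg/L vs MEC 1 mg/L: adequate.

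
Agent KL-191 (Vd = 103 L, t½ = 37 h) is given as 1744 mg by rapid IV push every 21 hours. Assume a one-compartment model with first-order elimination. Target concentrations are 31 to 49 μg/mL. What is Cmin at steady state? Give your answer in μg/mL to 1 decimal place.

Over one 21-h interval, 21/37 ≈ 0.56757 half-lives elapse, leaving f ≈ 0.6748 of each dose.
Each bolus raises the concentration by D/Vd = 1744/103 ≈ 16.932 μg/mL.
Steady-state trough Cmin,ss = C₀·f/(1−f) ≈ 16.932 × 0.6748/0.3252 ≈ 35.134 μg/mL.
Trough 35.1 μg/mL vs MEC 31 μg/mL: adequate.

35.1 μg/mL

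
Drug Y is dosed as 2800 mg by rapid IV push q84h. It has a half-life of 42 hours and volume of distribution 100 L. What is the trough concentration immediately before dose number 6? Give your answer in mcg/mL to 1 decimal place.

9.3 mcg/mL

f = (1/2)^(τ/t½) = (1/2)^(84/42) ≈ 0.2500.
C₀ = D/Vd = 2800/100 ≈ 28.000 mcg/mL.
Before the 6th dose, 5 doses have been given. Superposition: Cmin = C₀·(f + f² + … + f^5).
≈ 28.000 × (0.2500 + 0.0625 + 0.0156 + 0.0039 + 0.0010) ≈ 28.000 × 0.3330 ≈ 9.324 mcg/mL.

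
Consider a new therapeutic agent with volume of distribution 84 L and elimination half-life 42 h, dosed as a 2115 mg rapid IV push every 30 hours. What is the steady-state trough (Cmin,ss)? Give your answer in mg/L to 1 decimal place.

τ/t½ = 30/42 ≈ 0.71429, so fraction remaining f = (1/2)^(30/42) ≈ 0.6095.
Accumulation ratio R = 1/(1 − f) ≈ 1/0.3905 ≈ 2.5608.
Single-dose peak C₀ = D/Vd = 2115/84 ≈ 25.179 mg/L.
Cmax,ss = C₀/(1 − f) ≈ 25.179/0.3905 ≈ 64.479 mg/L.
One interval later, Cmin,ss = Cmax,ss·e^(−kτ) ≈ 64.479 × 0.6095 ≈ 39.300 mg/L.

39.3 mg/L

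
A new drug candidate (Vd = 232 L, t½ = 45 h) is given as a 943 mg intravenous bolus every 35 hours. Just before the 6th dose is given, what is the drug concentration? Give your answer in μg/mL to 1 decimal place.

5.3 μg/mL

f = (1/2)^(τ/t½) = (1/2)^(35/45) ≈ 0.5833.
C₀ = D/Vd = 943/232 ≈ 4.065 μg/mL.
Before the 6th dose, 5 doses have been given. Superposition: Cmin = C₀·(f + f² + … + f^5).
≈ 4.065 × (0.5833 + 0.3402 + 0.1985 + 0.1158 + 0.0675) ≈ 4.065 × 1.3053 ≈ 5.306 μg/mL.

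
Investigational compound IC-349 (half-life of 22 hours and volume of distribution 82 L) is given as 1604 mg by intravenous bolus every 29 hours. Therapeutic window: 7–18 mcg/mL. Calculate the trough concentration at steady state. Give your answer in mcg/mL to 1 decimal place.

τ/t½ = 29/22 ≈ 1.3182, so fraction remaining f = (1/2)^(29/22) ≈ 0.4010.
Accumulation ratio R = 1/(1 − f) ≈ 1/0.5990 ≈ 1.6694.
Each bolus raises the concentration by D/Vd = 1604/82 ≈ 19.561 mcg/mL.
Steady-state peak Cmax,ss = C₀·R ≈ 19.561 × 1.6694 ≈ 32.655 mcg/mL.
Steady-state trough Cmin,ss = Cmax,ss·f ≈ 32.655 × 0.4010 ≈ 13.095 mcg/mL.
Trough 13.1 mcg/mL vs MEC 7 mcg/mL: adequate.

13.1 mcg/mL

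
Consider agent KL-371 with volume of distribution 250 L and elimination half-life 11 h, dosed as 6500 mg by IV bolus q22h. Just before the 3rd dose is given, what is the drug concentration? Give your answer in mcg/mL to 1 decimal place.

8.1 mcg/mL

f = (1/2)^(τ/t½) = (1/2)^(22/11) ≈ 0.2500.
C₀ = D/Vd = 6500/250 ≈ 26.000 mcg/mL.
Before the 3rd dose, 2 doses have been given. Superposition: Cmin = C₀·(f + f²).
≈ 26.000 × (0.2500 + 0.0625) ≈ 26.000 × 0.3125 ≈ 8.125 mcg/mL.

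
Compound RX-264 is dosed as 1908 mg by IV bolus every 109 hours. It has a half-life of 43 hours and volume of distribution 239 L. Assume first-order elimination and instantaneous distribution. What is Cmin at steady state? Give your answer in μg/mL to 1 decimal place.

Over one 109-h interval, 109/43 ≈ 2.5349 half-lives elapse, leaving f ≈ 0.1726 of each dose.
Accumulation ratio R = 1/(1 − f) ≈ 1/0.8274 ≈ 1.2086.
Each bolus raises the concentration by D/Vd = 1908/239 ≈ 7.983 μg/mL.
Steady-state peak Cmax,ss = C₀·R ≈ 7.983 × 1.2086 ≈ 9.648 μg/mL.
Steady-state trough Cmin,ss = Cmax,ss·f ≈ 9.648 × 0.1726 ≈ 1.665 μg/mL.

1.7 μg/mL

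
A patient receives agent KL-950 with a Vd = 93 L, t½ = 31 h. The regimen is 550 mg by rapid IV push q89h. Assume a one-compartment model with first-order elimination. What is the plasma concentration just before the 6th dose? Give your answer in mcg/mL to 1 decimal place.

0.9 mcg/mL

f = (1/2)^(τ/t½) = (1/2)^(89/31) ≈ 0.1367.
C₀ = D/Vd = 550/93 ≈ 5.914 mcg/mL.
Before the 6th dose, 5 doses have been given. Superposition: Cmin = C₀·(f + f² + … + f^5).
≈ 5.914 × (0.1367 + 0.0187 + 0.0026 + 0.0003 + 0.0000) ≈ 5.914 × 0.1583 ≈ 0.936 mcg/mL.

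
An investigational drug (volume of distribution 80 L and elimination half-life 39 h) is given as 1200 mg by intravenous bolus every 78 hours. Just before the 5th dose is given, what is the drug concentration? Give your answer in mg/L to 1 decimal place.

f = (1/2)^(τ/t½) = (1/2)^(78/39) ≈ 0.2500.
C₀ = D/Vd = 1200/80 ≈ 15.000 mg/L.
Before the 5th dose, 4 doses have been given. Superposition: Cmin = C₀·(f + f² + … + f^4).
≈ 15.000 × (0.2500 + 0.0625 + 0.0156 + 0.0039) ≈ 15.000 × 0.3320 ≈ 4.980 mg/L.

5.0 mg/L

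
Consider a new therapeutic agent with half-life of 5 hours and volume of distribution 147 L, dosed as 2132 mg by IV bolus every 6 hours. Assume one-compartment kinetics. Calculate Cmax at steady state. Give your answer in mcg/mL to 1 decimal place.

Over one 6-h interval, 6/5 ≈ 1.2 half-lives elapse, leaving f ≈ 0.4353 of each dose.
At steady state, accumulation factor R = 1/(1 − e^(−kτ)) ≈ 1.7709.
Single-dose peak C₀ = D/Vd = 2132/147 ≈ 14.503 mcg/mL.
Steady-state peak Cmax,ss = C₀·R ≈ 14.503 × 1.7709 ≈ 25.683 mcg/mL.

25.7 mcg/mL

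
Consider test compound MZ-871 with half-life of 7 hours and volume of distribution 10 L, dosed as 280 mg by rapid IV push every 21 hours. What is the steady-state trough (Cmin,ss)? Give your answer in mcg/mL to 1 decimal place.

4.0 mcg/mL

τ = 21 h = 3 half-lives, so f = (1/2)^3 = 0.125.
At steady state, R = 1/(1 − 0.125) = 8/7.
Single-dose peak C₀ = D/Vd = 280/10 = 28 mcg/mL.
Steady-state peak Cmax,ss = C₀·R = 28 × 8/7 ≈ 32.000 mcg/mL.
Steady-state trough Cmin,ss = Cmax,ss·f ≈ 32.000 × 0.125 ≈ 4.000 mcg/mL.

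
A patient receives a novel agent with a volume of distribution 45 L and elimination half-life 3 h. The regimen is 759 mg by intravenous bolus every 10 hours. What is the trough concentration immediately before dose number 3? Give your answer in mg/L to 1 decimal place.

f = (1/2)^(τ/t½) = (1/2)^(10/3) ≈ 0.0992.
C₀ = D/Vd = 759/45 ≈ 16.867 mg/L.
Before the 3rd dose, 2 doses have been given. Superposition: Cmin = C₀·(f + f²).
≈ 16.867 × (0.0992 + 0.0098) ≈ 16.867 × 0.1090 ≈ 1.839 mg/L.

1.8 mg/L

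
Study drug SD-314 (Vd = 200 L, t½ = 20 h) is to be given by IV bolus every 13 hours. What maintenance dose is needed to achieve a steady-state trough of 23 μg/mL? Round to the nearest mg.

2618 mg

τ/t½ = 13/20 ≈ 0.65, so f = (1/2)^(13/20) ≈ 0.637280.
Cmin,ss = (D/Vd)·f/(1−f), so D = Cmin,ss·Vd·(1−f)/f.
D = 23 × 200 × (1−f)/f ≈ 23 × 200 × 0.56917 ≈ 2618.18 mg.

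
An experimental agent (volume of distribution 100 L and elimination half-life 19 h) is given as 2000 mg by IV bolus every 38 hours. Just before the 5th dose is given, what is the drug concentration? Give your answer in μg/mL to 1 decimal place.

f = (1/2)^(τ/t½) = (1/2)^(38/19) ≈ 0.2500.
C₀ = D/Vd = 2000/100 ≈ 20.000 μg/mL.
Before the 5th dose, 4 doses have been given. Superposition: Cmin = C₀·(f + f² + … + f^4).
≈ 20.000 × (0.2500 + 0.0625 + 0.0156 + 0.0039) ≈ 20.000 × 0.3320 ≈ 6.640 μg/mL.

6.6 μg/mL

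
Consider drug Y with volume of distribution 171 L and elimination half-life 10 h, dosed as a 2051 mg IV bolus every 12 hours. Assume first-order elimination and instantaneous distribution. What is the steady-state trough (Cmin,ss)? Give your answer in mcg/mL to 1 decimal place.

9.2 mcg/mL

k = ln2/t½ = ln2/10 ≈ 0.069315 h⁻¹; fraction remaining f = e^(−kτ) = e^(−0.069315×12) ≈ 0.4353.
Accumulation ratio R = 1/(1 − f) ≈ 1/0.5647 ≈ 1.7709.
Single-dose peak C₀ = D/Vd = 2051/171 ≈ 11.994 mcg/mL.
Steady-state peak Cmax,ss = C₀·R ≈ 11.994 × 1.7709 ≈ 21.240 mcg/mL.
Steady-state trough Cmin,ss = Cmax,ss·f ≈ 21.240 × 0.4353 ≈ 9.246 mcg/mL.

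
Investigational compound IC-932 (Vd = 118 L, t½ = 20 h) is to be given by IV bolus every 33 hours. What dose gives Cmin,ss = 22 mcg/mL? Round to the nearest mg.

5551 mg

τ/t½ = 33/20 ≈ 1.65, so f = (1/2)^(33/20) ≈ 0.318640.
Cmin,ss = (D/Vd)·f/(1−f), so D = Cmin,ss·Vd·(1−f)/f.
D = 22 × 118 × (1−f)/f ≈ 22 × 118 × 2.13834 ≈ 5551.13 mg.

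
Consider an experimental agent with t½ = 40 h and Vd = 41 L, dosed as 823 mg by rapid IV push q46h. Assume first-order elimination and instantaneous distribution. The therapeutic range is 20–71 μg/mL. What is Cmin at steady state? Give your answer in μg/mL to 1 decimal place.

16.5 μg/mL

τ/t½ = 46/40 ≈ 1.15, so fraction remaining f = (1/2)^(46/40) ≈ 0.4506.
Single-dose peak C₀ = D/Vd = 823/41 ≈ 20.073 μg/mL.
Steady-state trough Cmin,ss = C₀·f/(1−f) ≈ 20.073 × 0.4506/0.5494 ≈ 16.463 μg/mL.
Trough 16.5 μg/mL vs MEC 20 μg/mL: subtherapeutic.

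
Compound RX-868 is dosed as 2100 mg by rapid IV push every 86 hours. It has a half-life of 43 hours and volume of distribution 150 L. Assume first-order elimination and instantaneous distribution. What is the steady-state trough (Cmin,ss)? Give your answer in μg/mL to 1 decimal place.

4.7 μg/mL

The dosing interval is 2 half-lives, so f = 2^(−2) = 0.25.
Accumulation ratio R = 1/(1 − f) = 1/0.75 = 4/3.
Single-dose peak C₀ = D/Vd = 2100/150 = 14 μg/mL.
Steady-state peak Cmax,ss = C₀·R = 14 × 4/3 ≈ 18.667 μg/mL.
Steady-state trough Cmin,ss = Cmax,ss·f ≈ 18.667 × 0.25 ≈ 4.667 μg/mL.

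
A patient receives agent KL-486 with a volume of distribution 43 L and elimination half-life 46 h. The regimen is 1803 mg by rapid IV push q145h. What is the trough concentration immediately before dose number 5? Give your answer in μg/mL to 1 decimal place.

5.3 μg/mL

f = (1/2)^(τ/t½) = (1/2)^(145/46) ≈ 0.1125.
C₀ = D/Vd = 1803/43 ≈ 41.930 μg/mL.
Before the 5th dose, 4 doses have been given. Superposition: Cmin = C₀·(f + f² + … + f^4).
≈ 41.930 × (0.1125 + 0.0127 + 0.0014 + 0.0002) ≈ 41.930 × 0.1268 ≈ 5.317 μg/mL.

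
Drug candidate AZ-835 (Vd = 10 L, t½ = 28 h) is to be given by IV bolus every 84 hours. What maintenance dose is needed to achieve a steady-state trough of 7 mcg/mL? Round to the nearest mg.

τ/t½ = 84/28 ≈ 3, so f = (1/2)^(84/28) ≈ 0.125000.
Cmin,ss = (D/Vd)·f/(1−f), so D = Cmin,ss·Vd·(1−f)/f.
D = 7 × 10 × (1−f)/f ≈ 7 × 10 × 7.00000 ≈ 490.00 mg.

490 mg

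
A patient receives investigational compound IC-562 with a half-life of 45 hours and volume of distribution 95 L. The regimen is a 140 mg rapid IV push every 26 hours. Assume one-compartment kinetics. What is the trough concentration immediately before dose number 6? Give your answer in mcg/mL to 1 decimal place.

2.6 mcg/mL

f = (1/2)^(τ/t½) = (1/2)^(26/45) ≈ 0.6700.
C₀ = D/Vd = 140/95 ≈ 1.474 mcg/mL.
Before the 6th dose, 5 doses have been given. Superposition: Cmin = C₀·(f + f² + … + f^5).
≈ 1.474 × (0.6700 + 0.4489 + 0.3008 + 0.2015 + 0.1350) ≈ 1.474 × 1.7562 ≈ 2.589 mcg/mL.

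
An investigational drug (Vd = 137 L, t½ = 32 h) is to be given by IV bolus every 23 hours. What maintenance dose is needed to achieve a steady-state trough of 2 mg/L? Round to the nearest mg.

177 mg

τ/t½ = 23/32 ≈ 0.71875, so f = (1/2)^(23/32) ≈ 0.607624.
Cmin,ss = (D/Vd)·f/(1−f), so D = Cmin,ss·Vd·(1−f)/f.
D = 2 × 137 × (1−f)/f ≈ 2 × 137 × 0.64575 ≈ 176.94 mg.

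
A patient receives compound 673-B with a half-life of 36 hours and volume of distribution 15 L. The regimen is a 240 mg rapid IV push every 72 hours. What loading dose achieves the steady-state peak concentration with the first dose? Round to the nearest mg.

320 mg

f = (1/2)^(72/36) ≈ 0.250000; accumulation ratio R = 1/(1−f) ≈ 1.33333.
Loading dose to hit Cmax,ss on first dose: D_load = D_maint·R ≈ 240 × 1.33333 ≈ 320.00 mg.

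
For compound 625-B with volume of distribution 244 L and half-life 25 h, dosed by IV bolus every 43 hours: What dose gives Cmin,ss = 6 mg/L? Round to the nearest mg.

τ/t½ = 43/25 ≈ 1.72, so f = (1/2)^(43/25) ≈ 0.303549.
Cmin,ss = (D/Vd)·f/(1−f), so D = Cmin,ss·Vd·(1−f)/f.
D = 6 × 244 × (1−f)/f ≈ 6 × 244 × 2.29436 ≈ 3358.94 mg.

3359 mg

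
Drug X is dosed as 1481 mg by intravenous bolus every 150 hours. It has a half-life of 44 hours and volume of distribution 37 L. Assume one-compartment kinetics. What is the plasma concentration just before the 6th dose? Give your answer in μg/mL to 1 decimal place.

f = (1/2)^(τ/t½) = (1/2)^(150/44) ≈ 0.0941.
C₀ = D/Vd = 1481/37 ≈ 40.027 μg/mL.
Before the 6th dose, 5 doses have been given. Superposition: Cmin = C₀·(f + f² + … + f^5).
≈ 40.027 × (0.0941 + 0.0089 + 0.0008 + 0.0001 + 0.0000) ≈ 40.027 × 0.1039 ≈ 4.159 μg/mL.

4.2 μg/mL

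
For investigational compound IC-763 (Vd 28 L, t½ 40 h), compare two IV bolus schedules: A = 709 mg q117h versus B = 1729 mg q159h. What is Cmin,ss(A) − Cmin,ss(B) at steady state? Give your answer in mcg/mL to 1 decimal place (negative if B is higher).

-0.4 mcg/mL

Regimen A: f = (1/2)^(117/40) ≈ 0.1317; Cmin,ss = (709/28)·f/(1−f) ≈ 3.841 mcg/mL.
Regimen B: f = (1/2)^(159/40) ≈ 0.0636; Cmin,ss = (1729/28)·f/(1−f) ≈ 4.194 mcg/mL.
Difference ≈ 3.841 − 4.194 ≈ -0.353 mcg/mL.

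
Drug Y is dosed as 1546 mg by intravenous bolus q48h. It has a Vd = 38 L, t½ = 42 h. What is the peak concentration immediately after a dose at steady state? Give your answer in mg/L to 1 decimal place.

74.4 mg/L

Over one 48-h interval, 48/42 ≈ 1.1429 half-lives elapse, leaving f ≈ 0.4529 of each dose.
Accumulation ratio R = 1/(1 − f) ≈ 1/0.5471 ≈ 1.8278.
Each bolus raises the concentration by D/Vd = 1546/38 ≈ 40.684 mg/L.
Cmax,ss = C₀/(1 − f) ≈ 40.684/0.5471 ≈ 74.363 mg/L.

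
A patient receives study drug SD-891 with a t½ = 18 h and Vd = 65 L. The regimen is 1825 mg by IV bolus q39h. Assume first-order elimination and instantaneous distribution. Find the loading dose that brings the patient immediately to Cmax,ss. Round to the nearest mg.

2348 mg

f = (1/2)^(39/18) ≈ 0.222725; accumulation ratio R = 1/(1−f) ≈ 1.28655.
Loading dose to hit Cmax,ss on first dose: D_load = D_maint·R ≈ 1825 × 1.28655 ≈ 2347.95 mg.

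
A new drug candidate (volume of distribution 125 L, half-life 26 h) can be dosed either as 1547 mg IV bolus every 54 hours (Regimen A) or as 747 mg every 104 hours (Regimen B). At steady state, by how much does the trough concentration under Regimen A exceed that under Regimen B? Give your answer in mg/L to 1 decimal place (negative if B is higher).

3.4 mg/L

Regimen A: f = (1/2)^(54/26) ≈ 0.2370; Cmin,ss = (1547/125)·f/(1−f) ≈ 3.844 mg/L.
Regimen B: f = (1/2)^(104/26) ≈ 0.0625; Cmin,ss = (747/125)·f/(1−f) ≈ 0.398 mg/L.
Difference ≈ 3.844 − 0.398 ≈ 3.446 mg/L.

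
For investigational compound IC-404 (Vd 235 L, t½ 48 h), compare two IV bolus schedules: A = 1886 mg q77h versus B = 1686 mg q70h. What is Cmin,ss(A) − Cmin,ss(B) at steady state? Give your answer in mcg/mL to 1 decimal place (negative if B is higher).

-0.2 mcg/mL

Regimen A: f = (1/2)^(77/48) ≈ 0.3289; Cmin,ss = (1886/235)·f/(1−f) ≈ 3.933 mcg/mL.
Regimen B: f = (1/2)^(70/48) ≈ 0.3639; Cmin,ss = (1686/235)·f/(1−f) ≈ 4.104 mcg/mL.
Difference ≈ 3.933 − 4.104 ≈ -0.171 mcg/mL.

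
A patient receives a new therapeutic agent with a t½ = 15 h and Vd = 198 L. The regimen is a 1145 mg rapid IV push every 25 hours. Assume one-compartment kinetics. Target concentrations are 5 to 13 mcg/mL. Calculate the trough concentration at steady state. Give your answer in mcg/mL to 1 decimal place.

k = ln2/t½ = ln2/15 ≈ 0.046210 h⁻¹; fraction remaining f = e^(−kτ) = e^(−0.046210×25) ≈ 0.3150.
At steady state, accumulation factor R = 1/(1 − e^(−kτ)) ≈ 1.4599.
Each bolus raises the concentration by D/Vd = 1145/198 ≈ 5.783 mcg/mL.
Steady-state peak Cmax,ss = C₀·R ≈ 5.783 × 1.4599 ≈ 8.443 mcg/mL.
One interval later, Cmin,ss = Cmax,ss·e^(−kτ) ≈ 8.443 × 0.3150 ≈ 2.660 mcg/mL.
Trough 2.7 mcg/mL vs MEC 5 mcg/mL: subtherapeutic.

2.7 mcg/mL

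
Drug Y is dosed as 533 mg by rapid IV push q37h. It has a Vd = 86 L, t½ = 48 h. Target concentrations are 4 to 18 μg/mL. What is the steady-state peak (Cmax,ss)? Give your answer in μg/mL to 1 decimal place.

15.0 μg/mL

τ/t½ = 37/48 ≈ 0.77083, so fraction remaining f = (1/2)^(37/48) ≈ 0.5861.
At steady state, accumulation factor R = 1/(1 − e^(−kτ)) ≈ 2.4160.
Single-dose peak C₀ = D/Vd = 533/86 ≈ 6.198 μg/mL.
Steady-state peak Cmax,ss = C₀·R ≈ 6.198 × 2.4160 ≈ 14.974 μg/mL.
Peak 15.0 μg/mL vs MTC 18 μg/mL: below toxic threshold.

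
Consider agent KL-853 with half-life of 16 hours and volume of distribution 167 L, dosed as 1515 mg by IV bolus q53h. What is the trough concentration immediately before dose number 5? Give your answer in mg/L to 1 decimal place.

f = (1/2)^(τ/t½) = (1/2)^(53/16) ≈ 0.1007.
C₀ = D/Vd = 1515/167 ≈ 9.072 mg/L.
Before the 5th dose, 4 doses have been given. Superposition: Cmin = C₀·(f + f² + … + f^4).
≈ 9.072 × (0.1007 + 0.0101 + 0.0010 + 0.0001) ≈ 9.072 × 0.1119 ≈ 1.015 mg/L.

1.0 mg/L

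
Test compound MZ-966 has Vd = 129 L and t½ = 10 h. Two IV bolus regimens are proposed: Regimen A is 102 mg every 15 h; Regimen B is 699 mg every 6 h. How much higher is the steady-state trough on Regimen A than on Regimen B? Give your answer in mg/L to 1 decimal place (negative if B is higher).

Regimen A: f = (1/2)^(15/10) ≈ 0.3536; Cmin,ss = (102/129)·f/(1−f) ≈ 0.433 mg/L.
Regimen B: f = (1/2)^(6/10) ≈ 0.6598; Cmin,ss = (699/129)·f/(1−f) ≈ 10.509 mg/L.
Difference ≈ 0.433 − 10.509 ≈ -10.076 mg/L.

-10.1 mg/L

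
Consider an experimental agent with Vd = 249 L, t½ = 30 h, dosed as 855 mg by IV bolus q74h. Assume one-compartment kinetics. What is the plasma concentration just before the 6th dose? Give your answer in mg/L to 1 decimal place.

0.8 mg/L

f = (1/2)^(τ/t½) = (1/2)^(74/30) ≈ 0.1809.
C₀ = D/Vd = 855/249 ≈ 3.434 mg/L.
Before the 6th dose, 5 doses have been given. Superposition: Cmin = C₀·(f + f² + … + f^5).
≈ 3.434 × (0.1809 + 0.0327 + 0.0059 + 0.0011 + 0.0002) ≈ 3.434 × 0.2208 ≈ 0.758 mg/L.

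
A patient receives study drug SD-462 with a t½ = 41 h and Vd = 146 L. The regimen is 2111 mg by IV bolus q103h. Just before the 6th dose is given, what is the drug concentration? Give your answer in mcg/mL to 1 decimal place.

3.1 mcg/mL

f = (1/2)^(τ/t½) = (1/2)^(103/41) ≈ 0.1753.
C₀ = D/Vd = 2111/146 ≈ 14.459 mcg/mL.
Before the 6th dose, 5 doses have been given. Superposition: Cmin = C₀·(f + f² + … + f^5).
≈ 14.459 × (0.1753 + 0.0307 + 0.0054 + 0.0009 + 0.0002) ≈ 14.459 × 0.2125 ≈ 3.073 mcg/mL.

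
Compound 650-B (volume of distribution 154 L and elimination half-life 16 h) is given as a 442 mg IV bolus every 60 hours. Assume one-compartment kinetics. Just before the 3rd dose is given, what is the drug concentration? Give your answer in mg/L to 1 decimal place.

f = (1/2)^(τ/t½) = (1/2)^(60/16) ≈ 0.0743.
C₀ = D/Vd = 442/154 ≈ 2.870 mg/L.
Before the 3rd dose, 2 doses have been given. Superposition: Cmin = C₀·(f + f²).
≈ 2.870 × (0.0743 + 0.0055) ≈ 2.870 × 0.0798 ≈ 0.229 mg/L.

0.2 mg/L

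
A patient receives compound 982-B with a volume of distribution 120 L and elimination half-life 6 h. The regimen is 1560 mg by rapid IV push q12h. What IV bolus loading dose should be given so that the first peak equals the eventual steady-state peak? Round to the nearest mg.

2080 mg

f = (1/2)^(12/6) ≈ 0.250000; accumulation ratio R = 1/(1−f) ≈ 1.33333.
Loading dose to hit Cmax,ss on first dose: D_load = D_maint·R ≈ 1560 × 1.33333 ≈ 2079.99 mg.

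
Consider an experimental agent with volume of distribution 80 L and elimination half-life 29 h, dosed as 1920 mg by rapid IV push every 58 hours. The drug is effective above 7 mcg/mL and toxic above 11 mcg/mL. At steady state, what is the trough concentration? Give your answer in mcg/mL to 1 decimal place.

8.0 mcg/mL

The dosing interval is 2 half-lives, so f = 2^(−2) = 0.25.
At steady state, R = 1/(1 − 0.25) = 4/3.
Single-dose peak C₀ = D/Vd = 1920/80 = 24 mcg/mL.
Steady-state peak Cmax,ss = C₀·R = 24 × 4/3 ≈ 32.000 mcg/mL.
Steady-state trough Cmin,ss = Cmax,ss·f ≈ 32.000 × 0.25 ≈ 8.000 mcg/mL.
Trough 8.0 mcg/mL vs MEC 7 mcg/mL: adequate.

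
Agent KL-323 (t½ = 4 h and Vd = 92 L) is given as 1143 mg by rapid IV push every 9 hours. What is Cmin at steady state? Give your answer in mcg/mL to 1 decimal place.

τ/t½ = 9/4 ≈ 2.25, so fraction remaining f = (1/2)^(9/4) ≈ 0.2102.
Single-dose peak C₀ = D/Vd = 1143/92 ≈ 12.424 mcg/mL.
Steady-state trough Cmin,ss = C₀·f/(1−f) ≈ 12.424 × 0.2102/0.7898 ≈ 3.307 mcg/mL.

3.3 mcg/mL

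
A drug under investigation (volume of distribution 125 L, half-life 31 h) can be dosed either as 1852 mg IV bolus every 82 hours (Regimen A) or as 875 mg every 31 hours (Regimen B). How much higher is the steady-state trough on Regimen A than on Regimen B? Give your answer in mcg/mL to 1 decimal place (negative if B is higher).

Regimen A: f = (1/2)^(82/31) ≈ 0.1599; Cmin,ss = (1852/125)·f/(1−f) ≈ 2.820 mcg/mL.
Regimen B: f = (1/2)^(31/31) ≈ 0.5000; Cmin,ss = (875/125)·f/(1−f) ≈ 7.000 mcg/mL.
Difference ≈ 2.820 − 7.000 ≈ -4.180 mcg/mL.

-4.2 mcg/mL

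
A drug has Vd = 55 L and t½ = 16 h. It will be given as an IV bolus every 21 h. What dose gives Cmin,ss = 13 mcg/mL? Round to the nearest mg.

1061 mg

τ/t½ = 21/16 ≈ 1.3125, so f = (1/2)^(21/16) ≈ 0.402623.
Cmin,ss = (D/Vd)·f/(1−f), so D = Cmin,ss·Vd·(1−f)/f.
D = 13 × 55 × (1−f)/f ≈ 13 × 55 × 1.48371 ≈ 1060.85 mg.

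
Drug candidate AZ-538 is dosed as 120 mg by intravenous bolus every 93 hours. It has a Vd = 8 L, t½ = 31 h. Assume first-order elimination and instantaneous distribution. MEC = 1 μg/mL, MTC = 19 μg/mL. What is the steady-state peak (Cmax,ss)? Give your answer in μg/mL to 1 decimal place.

17.1 μg/mL

τ = 93 h = 3 half-lives, so f = (1/2)^3 = 0.125.
Accumulation ratio R = 1/(1 − f) = 1/0.875 = 8/7.
Single-dose peak C₀ = D/Vd = 120/8 = 15 μg/mL.
Steady-state peak Cmax,ss = C₀·R = 15 × 8/7 ≈ 17.143 μg/mL.
Peak 17.1 μg/mL vs MTC 19 μg/mL: below toxic threshold.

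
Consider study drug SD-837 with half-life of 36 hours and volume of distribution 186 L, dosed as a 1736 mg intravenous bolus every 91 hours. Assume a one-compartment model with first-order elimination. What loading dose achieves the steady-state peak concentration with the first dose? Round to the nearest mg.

2100 mg

f = (1/2)^(91/36) ≈ 0.173406; accumulation ratio R = 1/(1−f) ≈ 1.20978.
Loading dose to hit Cmax,ss on first dose: D_load = D_maint·R ≈ 1736 × 1.20978 ≈ 2100.18 mg.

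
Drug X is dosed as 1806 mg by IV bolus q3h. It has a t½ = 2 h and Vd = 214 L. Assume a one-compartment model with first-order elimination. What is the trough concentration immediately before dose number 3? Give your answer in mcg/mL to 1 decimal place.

4.0 mcg/mL

f = (1/2)^(τ/t½) = (1/2)^(3/2) ≈ 0.3536.
C₀ = D/Vd = 1806/214 ≈ 8.439 mcg/mL.
Before the 3rd dose, 2 doses have been given. Superposition: Cmin = C₀·(f + f²).
≈ 8.439 × (0.3536 + 0.1250) ≈ 8.439 × 0.4786 ≈ 4.039 mcg/mL.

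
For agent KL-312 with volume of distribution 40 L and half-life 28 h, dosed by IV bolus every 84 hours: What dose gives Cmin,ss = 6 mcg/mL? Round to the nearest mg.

1680 mg

τ/t½ = 84/28 ≈ 3, so f = (1/2)^(84/28) ≈ 0.125000.
Cmin,ss = (D/Vd)·f/(1−f), so D = Cmin,ss·Vd·(1−f)/f.
D = 6 × 40 × (1−f)/f ≈ 6 × 40 × 7.00000 ≈ 1680.00 mg.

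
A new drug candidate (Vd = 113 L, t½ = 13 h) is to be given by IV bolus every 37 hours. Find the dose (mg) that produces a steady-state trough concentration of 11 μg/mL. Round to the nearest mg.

τ/t½ = 37/13 ≈ 2.8462, so f = (1/2)^(37/13) ≈ 0.139066.
Cmin,ss = (D/Vd)·f/(1−f), so D = Cmin,ss·Vd·(1−f)/f.
D = 11 × 113 × (1−f)/f ≈ 11 × 113 × 6.19083 ≈ 7695.20 mg.

7695 mg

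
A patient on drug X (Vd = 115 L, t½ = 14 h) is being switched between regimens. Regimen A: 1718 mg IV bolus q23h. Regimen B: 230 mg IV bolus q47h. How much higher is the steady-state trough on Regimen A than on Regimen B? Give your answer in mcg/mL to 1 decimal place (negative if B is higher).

6.8 mcg/mL

Regimen A: f = (1/2)^(23/14) ≈ 0.3202; Cmin,ss = (1718/115)·f/(1−f) ≈ 7.037 mcg/mL.
Regimen B: f = (1/2)^(47/14) ≈ 0.0976; Cmin,ss = (230/115)·f/(1−f) ≈ 0.216 mcg/mL.
Difference ≈ 7.037 − 0.216 ≈ 6.821 mcg/mL.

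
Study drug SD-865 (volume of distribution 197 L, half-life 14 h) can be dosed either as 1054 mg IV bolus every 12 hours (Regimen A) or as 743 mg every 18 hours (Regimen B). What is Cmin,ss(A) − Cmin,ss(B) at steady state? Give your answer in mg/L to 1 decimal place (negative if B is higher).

Regimen A: f = (1/2)^(12/14) ≈ 0.5520; Cmin,ss = (1054/197)·f/(1−f) ≈ 6.592 mg/L.
Regimen B: f = (1/2)^(18/14) ≈ 0.4102; Cmin,ss = (743/197)·f/(1−f) ≈ 2.623 mg/L.
Difference ≈ 6.592 − 2.623 ≈ 3.969 mg/L.

4.0 mg/L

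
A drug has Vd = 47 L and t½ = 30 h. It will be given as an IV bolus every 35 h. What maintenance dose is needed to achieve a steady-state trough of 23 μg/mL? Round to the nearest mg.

1346 mg

τ/t½ = 35/30 ≈ 1.1667, so f = (1/2)^(35/30) ≈ 0.445449.
Cmin,ss = (D/Vd)·f/(1−f), so D = Cmin,ss·Vd·(1−f)/f.
D = 23 × 47 × (1−f)/f ≈ 23 × 47 × 1.24493 ≈ 1345.77 mg.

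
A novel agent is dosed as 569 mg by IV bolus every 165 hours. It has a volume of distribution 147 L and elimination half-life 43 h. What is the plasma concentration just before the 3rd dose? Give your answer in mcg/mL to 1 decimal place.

f = (1/2)^(τ/t½) = (1/2)^(165/43) ≈ 0.0700.
C₀ = D/Vd = 569/147 ≈ 3.871 mcg/mL.
Before the 3rd dose, 2 doses have been given. Superposition: Cmin = C₀·(f + f²).
≈ 3.871 × (0.0700 + 0.0049) ≈ 3.871 × 0.0749 ≈ 0.290 mcg/mL.

0.3 mcg/mL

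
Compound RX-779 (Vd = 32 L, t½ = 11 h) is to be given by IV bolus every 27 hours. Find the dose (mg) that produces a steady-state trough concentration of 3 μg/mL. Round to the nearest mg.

τ/t½ = 27/11 ≈ 2.4545, so f = (1/2)^(27/11) ≈ 0.182435.
Cmin,ss = (D/Vd)·f/(1−f), so D = Cmin,ss·Vd·(1−f)/f.
D = 3 × 32 × (1−f)/f ≈ 3 × 32 × 4.48140 ≈ 430.21 mg.

430 mg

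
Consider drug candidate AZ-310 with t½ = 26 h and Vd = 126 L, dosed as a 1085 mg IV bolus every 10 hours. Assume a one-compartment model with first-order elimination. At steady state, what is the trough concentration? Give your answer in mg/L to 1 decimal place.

Over one 10-h interval, 10/26 ≈ 0.38462 half-lives elapse, leaving f ≈ 0.7660 of each dose.
Accumulation ratio R = 1/(1 − f) ≈ 1/0.2340 ≈ 4.2735.
Each bolus raises the concentration by D/Vd = 1085/126 ≈ 8.611 mg/L.
Cmax,ss = C₀/(1 − f) ≈ 8.611/0.2340 ≈ 36.799 mg/L.
One interval later, Cmin,ss = Cmax,ss·e^(−kτ) ≈ 36.799 × 0.7660 ≈ 28.188 mg/L.

28.2 mg/L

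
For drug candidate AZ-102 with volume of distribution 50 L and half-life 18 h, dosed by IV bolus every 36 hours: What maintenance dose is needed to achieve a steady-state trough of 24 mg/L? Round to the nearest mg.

3600 mg

τ/t½ = 36/18 ≈ 2, so f = (1/2)^(36/18) ≈ 0.250000.
Cmin,ss = (D/Vd)·f/(1−f), so D = Cmin,ss·Vd·(1−f)/f.
D = 24 × 50 × (1−f)/f ≈ 24 × 50 × 3.00000 ≈ 3600.00 mg.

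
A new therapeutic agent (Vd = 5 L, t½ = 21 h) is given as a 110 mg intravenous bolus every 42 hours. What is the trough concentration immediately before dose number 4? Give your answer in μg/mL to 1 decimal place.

f = (1/2)^(τ/t½) = (1/2)^(42/21) ≈ 0.2500.
C₀ = D/Vd = 110/5 ≈ 22.000 μg/mL.
Before the 4th dose, 3 doses have been given. Superposition: Cmin = C₀·(f + f² + … + f^3).
≈ 22.000 × (0.2500 + 0.0625 + 0.0156) ≈ 22.000 × 0.3281 ≈ 7.218 μg/mL.

7.2 μg/mL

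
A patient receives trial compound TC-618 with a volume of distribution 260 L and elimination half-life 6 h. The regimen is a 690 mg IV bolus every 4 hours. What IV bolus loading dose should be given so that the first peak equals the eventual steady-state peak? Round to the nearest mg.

f = (1/2)^(4/6) ≈ 0.629961; accumulation ratio R = 1/(1−f) ≈ 2.70242.
Loading dose to hit Cmax,ss on first dose: D_load = D_maint·R ≈ 690 × 2.70242 ≈ 1864.67 mg.

1865 mg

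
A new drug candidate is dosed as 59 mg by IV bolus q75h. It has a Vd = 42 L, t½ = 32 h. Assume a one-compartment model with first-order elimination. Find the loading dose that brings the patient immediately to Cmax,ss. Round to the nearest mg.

f = (1/2)^(75/32) ≈ 0.196998; accumulation ratio R = 1/(1−f) ≈ 1.24533.
Loading dose to hit Cmax,ss on first dose: D_load = D_maint·R ≈ 59 × 1.24533 ≈ 73.47 mg.

73 mg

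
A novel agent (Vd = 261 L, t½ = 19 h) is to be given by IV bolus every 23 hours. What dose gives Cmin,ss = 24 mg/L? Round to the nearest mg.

8232 mg

τ/t½ = 23/19 ≈ 1.2105, so f = (1/2)^(23/19) ≈ 0.432111.
Cmin,ss = (D/Vd)·f/(1−f), so D = Cmin,ss·Vd·(1−f)/f.
D = 24 × 261 × (1−f)/f ≈ 24 × 261 × 1.31422 ≈ 8232.27 mg.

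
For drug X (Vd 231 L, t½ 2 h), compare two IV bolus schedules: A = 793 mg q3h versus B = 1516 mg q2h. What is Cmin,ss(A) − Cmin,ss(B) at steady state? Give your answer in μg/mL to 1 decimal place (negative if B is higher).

-4.7 μg/mL

Regimen A: f = (1/2)^(3/2) ≈ 0.3536; Cmin,ss = (793/231)·f/(1−f) ≈ 1.878 μg/mL.
Regimen B: f = (1/2)^(2/2) ≈ 0.5000; Cmin,ss = (1516/231)·f/(1−f) ≈ 6.563 μg/mL.
Difference ≈ 1.878 − 6.563 ≈ -4.685 μg/mL.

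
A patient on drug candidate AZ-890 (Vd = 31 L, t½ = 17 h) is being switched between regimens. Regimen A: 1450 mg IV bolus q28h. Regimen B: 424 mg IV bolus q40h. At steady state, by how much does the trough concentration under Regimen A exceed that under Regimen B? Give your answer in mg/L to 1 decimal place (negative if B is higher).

18.6 mg/L

Regimen A: f = (1/2)^(28/17) ≈ 0.3193; Cmin,ss = (1450/31)·f/(1−f) ≈ 21.941 mg/L.
Regimen B: f = (1/2)^(40/17) ≈ 0.1957; Cmin,ss = (424/31)·f/(1−f) ≈ 3.328 mg/L.
Difference ≈ 21.941 − 3.328 ≈ 18.613 mg/L.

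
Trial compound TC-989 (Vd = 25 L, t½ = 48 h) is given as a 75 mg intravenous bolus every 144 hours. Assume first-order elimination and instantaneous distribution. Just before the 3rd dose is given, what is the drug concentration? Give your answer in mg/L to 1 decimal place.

f = (1/2)^(τ/t½) = (1/2)^(144/48) ≈ 0.1250.
C₀ = D/Vd = 75/25 ≈ 3.000 mg/L.
Before the 3rd dose, 2 doses have been given. Superposition: Cmin = C₀·(f + f²).
≈ 3.000 × (0.1250 + 0.0156) ≈ 3.000 × 0.1406 ≈ 0.422 mg/L.

0.4 mg/L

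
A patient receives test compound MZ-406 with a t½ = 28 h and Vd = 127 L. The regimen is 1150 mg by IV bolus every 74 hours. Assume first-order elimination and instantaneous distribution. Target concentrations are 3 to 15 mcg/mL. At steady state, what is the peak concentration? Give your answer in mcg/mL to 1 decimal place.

10.8 mcg/mL

k = ln2/t½ = ln2/28 ≈ 0.024755 h⁻¹; fraction remaining f = e^(−kτ) = e^(−0.024755×74) ≈ 0.1601.
At steady state, accumulation factor R = 1/(1 − e^(−kτ)) ≈ 1.1906.
Single-dose peak C₀ = D/Vd = 1150/127 ≈ 9.055 mcg/mL.
Cmax,ss = C₀/(1 − f) ≈ 9.055/0.8399 ≈ 10.781 mcg/mL.
Peak 10.8 mcg/mL vs MTC 15 mcg/mL: below toxic threshold.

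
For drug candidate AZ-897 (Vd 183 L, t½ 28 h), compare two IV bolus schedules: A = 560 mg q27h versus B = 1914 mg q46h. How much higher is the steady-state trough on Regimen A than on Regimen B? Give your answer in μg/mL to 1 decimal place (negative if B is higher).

Regimen A: f = (1/2)^(27/28) ≈ 0.5125; Cmin,ss = (560/183)·f/(1−f) ≈ 3.217 μg/mL.
Regimen B: f = (1/2)^(46/28) ≈ 0.3202; Cmin,ss = (1914/183)·f/(1−f) ≈ 4.926 μg/mL.
Difference ≈ 3.217 − 4.926 ≈ -1.709 μg/mL.

-1.7 μg/mL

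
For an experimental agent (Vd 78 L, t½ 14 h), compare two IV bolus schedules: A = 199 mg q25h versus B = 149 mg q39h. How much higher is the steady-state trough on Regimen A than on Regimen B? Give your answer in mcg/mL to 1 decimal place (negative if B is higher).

0.7 mcg/mL

Regimen A: f = (1/2)^(25/14) ≈ 0.2900; Cmin,ss = (199/78)·f/(1−f) ≈ 1.042 mcg/mL.
Regimen B: f = (1/2)^(39/14) ≈ 0.1450; Cmin,ss = (149/78)·f/(1−f) ≈ 0.324 mcg/mL.
Difference ≈ 1.042 − 0.324 ≈ 0.718 mcg/mL.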